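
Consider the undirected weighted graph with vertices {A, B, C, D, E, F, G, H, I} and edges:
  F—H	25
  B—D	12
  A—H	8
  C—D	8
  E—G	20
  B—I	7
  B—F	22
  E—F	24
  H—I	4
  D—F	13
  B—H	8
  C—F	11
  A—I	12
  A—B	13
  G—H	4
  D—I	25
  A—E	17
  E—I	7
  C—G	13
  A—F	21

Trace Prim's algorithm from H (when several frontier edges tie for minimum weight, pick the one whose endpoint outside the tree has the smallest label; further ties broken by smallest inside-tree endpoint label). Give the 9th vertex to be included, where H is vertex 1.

Grow the tree from H using Prim:
Step 1: cheapest edge leaving the tree is G—H (4); add G.
Step 2: cheapest edge leaving the tree is H—I (4); add I.
Step 3: cheapest edge leaving the tree is B—I (7); add B.
Step 4: cheapest edge leaving the tree is E—I (7); add E.
Step 5: cheapest edge leaving the tree is A—H (8); add A.
Step 6: cheapest edge leaving the tree is B—D (12); add D.
Step 7: cheapest edge leaving the tree is C—D (8); add C.
Step 8: cheapest edge leaving the tree is C—F (11); add F.
Vertex order: H, G, I, B, E, A, D, C, F. The 9th vertex is F.

F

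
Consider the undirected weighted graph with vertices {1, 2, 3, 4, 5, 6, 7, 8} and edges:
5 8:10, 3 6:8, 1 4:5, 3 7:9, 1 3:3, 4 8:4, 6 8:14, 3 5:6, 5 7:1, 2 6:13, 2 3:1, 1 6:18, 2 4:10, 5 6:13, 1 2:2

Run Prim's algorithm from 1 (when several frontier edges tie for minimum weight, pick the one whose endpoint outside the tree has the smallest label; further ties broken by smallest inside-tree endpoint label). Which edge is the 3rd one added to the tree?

1-4

Prim, starting at 1.
Step 1: cheapest edge leaving the tree is 1 2 (2); add 2.
Step 2: cheapest edge leaving the tree is 2 3 (1); add 3.
Step 3: cheapest edge leaving the tree is 1 4 (5); add 4.
Step 4: cheapest edge leaving the tree is 4 8 (4); add 8.
Step 5: cheapest edge leaving the tree is 3 5 (6); add 5.
Step 6: cheapest edge leaving the tree is 5 7 (1); add 7.
Step 7: cheapest edge leaving the tree is 3 6 (8); add 6.
The 3rd edge added is 1 4.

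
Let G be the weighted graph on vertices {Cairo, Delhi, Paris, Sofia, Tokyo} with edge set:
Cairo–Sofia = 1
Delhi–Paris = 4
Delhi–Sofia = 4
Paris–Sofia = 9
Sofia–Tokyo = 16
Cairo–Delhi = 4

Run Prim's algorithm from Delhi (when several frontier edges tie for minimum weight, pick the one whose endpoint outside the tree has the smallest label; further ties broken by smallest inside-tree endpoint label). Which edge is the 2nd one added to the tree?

Cairo-Sofia

Prim's algorithm from Delhi:
Step 1: frontier [Cairo–Delhi 4, Delhi–Paris 4, Delhi–Sofia 4] → take Cairo–Delhi (4); add Cairo.
Step 2: frontier [Cairo–Sofia 1, Delhi–Paris 4, Delhi–Sofia 4] → take Cairo–Sofia (1); add Sofia.
Step 3: frontier [Delhi–Paris 4, Paris–Sofia 9, Sofia–Tokyo 16] → take Delhi–Paris (4); add Paris.
Step 4: frontier [Sofia–Tokyo 16] → take Sofia–Tokyo (16); add Tokyo.
The 2nd edge added is Cairo–Sofia.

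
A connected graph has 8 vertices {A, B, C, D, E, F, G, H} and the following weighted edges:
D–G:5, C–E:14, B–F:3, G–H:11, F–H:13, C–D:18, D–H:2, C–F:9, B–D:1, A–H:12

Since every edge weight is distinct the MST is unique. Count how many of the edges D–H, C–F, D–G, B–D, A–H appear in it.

Kruskal's algorithm — process edges by increasing weight (ties by edge label):
B–D (1): add — endpoints in different components.
D–H (2): add — endpoints in different components.
B–F (3): add — endpoints in different components.
D–G (5): add — endpoints in different components.
C–F (9): add — endpoints in different components.
G–H (11): skip — G and H already connected.
A–H (12): add — endpoints in different components.
F–H (13): skip — F and H already connected.
C–E (14): add — endpoints in different components.
MST edge set: {B–D, D–H, B–F, D–G, C–F, A–H, C–E}.
Of the listed edges, {D–H, C–F, D–G, B–D, A–H} are in the MST → 5.

5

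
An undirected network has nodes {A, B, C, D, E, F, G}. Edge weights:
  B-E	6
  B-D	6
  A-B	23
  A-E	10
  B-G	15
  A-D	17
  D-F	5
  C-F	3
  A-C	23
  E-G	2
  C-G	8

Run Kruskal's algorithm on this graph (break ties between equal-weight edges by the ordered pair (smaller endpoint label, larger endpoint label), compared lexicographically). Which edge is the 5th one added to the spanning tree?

B-E

Kruskal: consider edges lightest-first.
E-G (2): add. Components now {A} {B} {C} {D} {E,G} {F}
C-F (3): add. Components now {A} {B} {C,F} {D} {E,G}
D-F (5): add. Components now {A} {B} {C,D,F} {E,G}
B-D (6): add. Components now {A} {B,C,D,F} {E,G}
B-E (6): add. Components now {A} {B,C,D,E,F,G}
C-G (8): skip — C and G already connected.
A-E (10): add. Components now {A,B,C,D,E,F,G}
The 5th edge added is B-E.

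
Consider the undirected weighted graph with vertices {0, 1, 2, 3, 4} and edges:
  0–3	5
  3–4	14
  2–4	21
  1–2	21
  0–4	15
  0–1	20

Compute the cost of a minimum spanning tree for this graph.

60

Sort edges by weight, then run Kruskal:
0–3 (5): add — endpoints in different components.
3–4 (14): add — endpoints in different components.
0–4 (15): skip — 0 and 4 already connected.
0–1 (20): add — endpoints in different components.
1–2 (21): add — endpoints in different components.
MST edges: 0–3, 3–4, 0–1, 1–2; total weight 5+14+20+21 = 60.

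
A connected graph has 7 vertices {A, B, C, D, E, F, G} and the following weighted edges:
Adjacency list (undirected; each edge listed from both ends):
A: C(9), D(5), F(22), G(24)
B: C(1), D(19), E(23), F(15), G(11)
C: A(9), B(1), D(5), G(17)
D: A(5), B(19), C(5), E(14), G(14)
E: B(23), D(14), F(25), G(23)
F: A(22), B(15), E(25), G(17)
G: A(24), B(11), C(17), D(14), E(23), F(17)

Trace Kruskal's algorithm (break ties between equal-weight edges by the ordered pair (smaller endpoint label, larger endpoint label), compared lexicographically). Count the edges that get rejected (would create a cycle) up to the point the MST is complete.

2

Kruskal's algorithm — process edges by increasing weight (ties by edge label):
B—C (1): add — endpoints in different components.
A—D (5): add — endpoints in different components.
C—D (5): add — endpoints in different components.
A—C (9): skip — A and C already connected.
B—G (11): add — endpoints in different components.
D—E (14): add — endpoints in different components.
D—G (14): skip — D and G already connected.
B—F (15): add — endpoints in different components.
Edges rejected before the tree was complete: 2.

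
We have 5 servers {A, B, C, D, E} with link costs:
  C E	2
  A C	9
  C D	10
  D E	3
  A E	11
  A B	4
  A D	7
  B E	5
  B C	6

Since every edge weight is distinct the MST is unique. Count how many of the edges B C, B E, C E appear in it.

2

Kruskal's algorithm — process edges by increasing weight (ties by edge label):
C E (2): add — endpoints in different components.
D E (3): add — endpoints in different components.
A B (4): add — endpoints in different components.
B E (5): add — endpoints in different components.
MST edge set: {C E, D E, A B, B E}.
Of the listed edges, {B E, C E} are in the MST → 2.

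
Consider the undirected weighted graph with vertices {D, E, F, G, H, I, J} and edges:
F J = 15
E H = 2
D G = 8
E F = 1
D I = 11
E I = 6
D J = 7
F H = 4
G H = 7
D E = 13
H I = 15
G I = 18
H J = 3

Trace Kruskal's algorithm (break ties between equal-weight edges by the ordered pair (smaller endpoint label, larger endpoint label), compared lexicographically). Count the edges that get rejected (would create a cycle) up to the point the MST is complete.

1

Sort edges by weight, then run Kruskal:
E F (1): add — endpoints in different components.
E H (2): add — endpoints in different components.
H J (3): add — endpoints in different components.
F H (4): skip — F and H already connected.
E I (6): add — endpoints in different components.
D J (7): add — endpoints in different components.
G H (7): add — endpoints in different components.
Edges rejected before the tree was complete: 1.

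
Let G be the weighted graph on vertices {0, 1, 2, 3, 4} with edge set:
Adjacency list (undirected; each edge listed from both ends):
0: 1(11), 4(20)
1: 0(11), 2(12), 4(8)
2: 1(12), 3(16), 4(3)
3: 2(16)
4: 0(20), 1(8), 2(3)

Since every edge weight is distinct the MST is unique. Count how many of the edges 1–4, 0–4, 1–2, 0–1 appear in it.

2

Sort edges by weight, then run Kruskal:
2–4 (3): add. Components now {0} {1} {2,4} {3}
1–4 (8): add. Components now {0} {1,2,4} {3}
0–1 (11): add. Components now {0,1,2,4} {3}
1–2 (12): skip — 1 and 2 already connected.
2–3 (16): add. Components now {0,1,2,3,4}
MST edge set: {2–4, 1–4, 0–1, 2–3}.
Of the listed edges, {1–4, 0–1} are in the MST → 2.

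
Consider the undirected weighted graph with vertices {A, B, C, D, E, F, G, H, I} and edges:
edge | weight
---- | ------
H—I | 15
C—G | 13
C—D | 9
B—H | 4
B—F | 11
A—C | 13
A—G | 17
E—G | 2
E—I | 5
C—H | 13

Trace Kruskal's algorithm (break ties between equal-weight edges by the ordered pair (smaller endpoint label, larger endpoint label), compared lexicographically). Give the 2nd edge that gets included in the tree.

B-H

Kruskal: consider edges lightest-first.
E—G (2): add — endpoints in different components.
B—H (4): add — endpoints in different components.
E—I (5): add — endpoints in different components.
C—D (9): add — endpoints in different components.
B—F (11): add — endpoints in different components.
A—C (13): add — endpoints in different components.
C—G (13): add — endpoints in different components.
C—H (13): add — endpoints in different components.
The 2nd edge added is B—H.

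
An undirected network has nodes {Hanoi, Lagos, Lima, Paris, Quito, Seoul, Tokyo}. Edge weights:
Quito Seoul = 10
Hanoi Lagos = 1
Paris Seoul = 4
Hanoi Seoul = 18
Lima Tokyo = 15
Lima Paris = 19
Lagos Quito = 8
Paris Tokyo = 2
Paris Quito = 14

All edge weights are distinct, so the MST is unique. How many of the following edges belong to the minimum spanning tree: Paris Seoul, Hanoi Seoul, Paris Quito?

Sort edges by weight, then run Kruskal:
Hanoi Lagos (1): add — endpoints in different components.
Paris Tokyo (2): add — endpoints in different components.
Paris Seoul (4): add — endpoints in different components.
Lagos Quito (8): add — endpoints in different components.
Quito Seoul (10): add — endpoints in different components.
Paris Quito (14): skip — Paris and Quito already connected.
Lima Tokyo (15): add — endpoints in different components.
MST edge set: {Hanoi Lagos, Paris Tokyo, Paris Seoul, Lagos Quito, Quito Seoul, Lima Tokyo}.
Of the listed edges, {Paris Seoul} are in the MST → 1.

1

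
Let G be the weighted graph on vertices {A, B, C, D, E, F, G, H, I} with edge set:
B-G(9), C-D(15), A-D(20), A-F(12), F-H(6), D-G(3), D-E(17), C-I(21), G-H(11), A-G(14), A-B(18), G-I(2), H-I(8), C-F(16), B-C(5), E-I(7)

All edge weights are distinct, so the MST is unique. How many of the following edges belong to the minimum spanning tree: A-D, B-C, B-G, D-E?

Sort edges by weight, then run Kruskal:
G-I (2): add — endpoints in different components.
D-G (3): add — endpoints in different components.
B-C (5): add — endpoints in different components.
F-H (6): add — endpoints in different components.
E-I (7): add — endpoints in different components.
H-I (8): add — endpoints in different components.
B-G (9): add — endpoints in different components.
G-H (11): skip — G and H already connected.
A-F (12): add — endpoints in different components.
MST edge set: {G-I, D-G, B-C, F-H, E-I, H-I, B-G, A-F}.
Of the listed edges, {B-C, B-G} are in the MST → 2.

2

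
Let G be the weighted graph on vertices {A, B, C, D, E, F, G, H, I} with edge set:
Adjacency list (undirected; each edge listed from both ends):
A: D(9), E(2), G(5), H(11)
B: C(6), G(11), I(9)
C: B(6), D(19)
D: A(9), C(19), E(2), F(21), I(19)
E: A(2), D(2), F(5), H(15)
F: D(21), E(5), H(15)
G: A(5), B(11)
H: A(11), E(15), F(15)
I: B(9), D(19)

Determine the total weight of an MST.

51

Kruskal's algorithm — process edges by increasing weight (ties by edge label):
A E (2): add — endpoints in different components.
D E (2): add — endpoints in different components.
A G (5): add — endpoints in different components.
E F (5): add — endpoints in different components.
B C (6): add — endpoints in different components.
A D (9): skip — A and D already connected.
B I (9): add — endpoints in different components.
A H (11): add — endpoints in different components.
B G (11): add — endpoints in different components.
MST edges: A E, D E, A G, E F, B C, B I, A H, B G; total weight 2+2+5+5+6+9+11+11 = 51.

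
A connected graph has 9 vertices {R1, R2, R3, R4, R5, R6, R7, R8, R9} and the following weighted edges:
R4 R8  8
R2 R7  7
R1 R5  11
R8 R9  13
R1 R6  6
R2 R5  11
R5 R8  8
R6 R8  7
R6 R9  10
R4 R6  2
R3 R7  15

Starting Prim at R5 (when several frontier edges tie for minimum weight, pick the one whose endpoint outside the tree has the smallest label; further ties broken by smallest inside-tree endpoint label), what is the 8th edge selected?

R3-R7

Prim's algorithm from R5:
Step 1: frontier [R5 R8 8, R1 R5 11, R2 R5 11] → take R5 R8 (8); add R8.
Step 2: frontier [R1 R5 11, R2 R5 11, R6 R8 7, R4 R8 8, R8 R9 13] → take R6 R8 (7); add R6.
Step 3: frontier [R1 R5 11, R2 R5 11, R4 R6 2, R1 R6 6, R6 R9 10, R4 R8 8, R8 R9 13] → take R4 R6 (2); add R4.
Step 4: frontier [R1 R5 11, R2 R5 11, R1 R6 6, R6 R9 10, R8 R9 13] → take R1 R6 (6); add R1.
Step 5: frontier [R2 R5 11, R6 R9 10, R8 R9 13] → take R6 R9 (10); add R9.
Step 6: frontier [R2 R5 11] → take R2 R5 (11); add R2.
Step 7: frontier [R2 R7 7] → take R2 R7 (7); add R7.
Step 8: frontier [R3 R7 15] → take R3 R7 (15); add R3.
The 8th edge added is R3 R7.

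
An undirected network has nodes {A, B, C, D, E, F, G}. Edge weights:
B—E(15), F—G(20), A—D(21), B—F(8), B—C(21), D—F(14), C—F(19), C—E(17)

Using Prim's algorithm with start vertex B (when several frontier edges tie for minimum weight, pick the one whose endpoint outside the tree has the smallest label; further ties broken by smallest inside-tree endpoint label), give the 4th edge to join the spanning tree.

C-E

Grow the tree from B using Prim:
Step 1: cheapest edge leaving the tree is B—F (8); add F.
Step 2: cheapest edge leaving the tree is D—F (14); add D.
Step 3: cheapest edge leaving the tree is B—E (15); add E.
Step 4: cheapest edge leaving the tree is C—E (17); add C.
Step 5: cheapest edge leaving the tree is F—G (20); add G.
Step 6: cheapest edge leaving the tree is A—D (21); add A.
The 4th edge added is C—E.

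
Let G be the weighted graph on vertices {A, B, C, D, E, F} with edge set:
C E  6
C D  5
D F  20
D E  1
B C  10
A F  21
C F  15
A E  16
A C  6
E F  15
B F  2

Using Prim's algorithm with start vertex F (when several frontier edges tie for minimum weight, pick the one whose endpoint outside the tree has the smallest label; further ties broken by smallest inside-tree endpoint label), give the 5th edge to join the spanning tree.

Prim, starting at F.
Step 1: cheapest edge leaving the tree is B F (2); add B.
Step 2: cheapest edge leaving the tree is B C (10); add C.
Step 3: cheapest edge leaving the tree is C D (5); add D.
Step 4: cheapest edge leaving the tree is D E (1); add E.
Step 5: cheapest edge leaving the tree is A C (6); add A.
The 5th edge added is A C.

A-C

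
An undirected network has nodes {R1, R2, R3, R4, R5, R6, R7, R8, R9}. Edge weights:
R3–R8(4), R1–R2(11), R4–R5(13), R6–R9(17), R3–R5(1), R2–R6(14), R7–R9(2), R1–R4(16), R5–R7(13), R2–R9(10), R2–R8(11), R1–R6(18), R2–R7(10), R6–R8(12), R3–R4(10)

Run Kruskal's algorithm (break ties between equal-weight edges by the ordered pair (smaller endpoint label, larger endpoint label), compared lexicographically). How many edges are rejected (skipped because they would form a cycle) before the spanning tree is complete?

Kruskal: consider edges lightest-first.
R3–R5 (1): add — endpoints in different components.
R7–R9 (2): add — endpoints in different components.
R3–R8 (4): add — endpoints in different components.
R2–R7 (10): add — endpoints in different components.
R2–R9 (10): skip — R9 and R2 already connected.
R3–R4 (10): add — endpoints in different components.
R1–R2 (11): add — endpoints in different components.
R2–R8 (11): add — endpoints in different components.
R6–R8 (12): add — endpoints in different components.
Edges rejected before the tree was complete: 1.

1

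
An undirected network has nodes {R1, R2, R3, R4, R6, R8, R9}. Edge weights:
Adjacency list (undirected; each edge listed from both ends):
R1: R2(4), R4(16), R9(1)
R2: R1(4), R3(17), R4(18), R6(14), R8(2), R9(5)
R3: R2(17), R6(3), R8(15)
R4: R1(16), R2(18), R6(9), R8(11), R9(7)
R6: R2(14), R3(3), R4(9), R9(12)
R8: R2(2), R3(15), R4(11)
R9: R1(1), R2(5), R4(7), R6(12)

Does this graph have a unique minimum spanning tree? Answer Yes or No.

Yes

Kruskal: consider edges lightest-first.
R1–R9 (1): add. Components now {R1,R9} {R6} {R3} {R4} {R8} {R2}
R2–R8 (2): add. Components now {R1,R9} {R6} {R3} {R4} {R2,R8}
R3–R6 (3): add. Components now {R1,R9} {R3,R6} {R4} {R2,R8}
R1–R2 (4): add. Components now {R1,R2,R8,R9} {R3,R6} {R4}
R2–R9 (5): skip — R2 and R9 already connected.
R4–R9 (7): add. Components now {R1,R2,R4,R8,R9} {R3,R6}
R4–R6 (9): add. Components now {R1,R2,R3,R4,R6,R8,R9}
Every non-tree edge has weight strictly greater than the heaviest edge on the tree path between its endpoints, so the MST is unique.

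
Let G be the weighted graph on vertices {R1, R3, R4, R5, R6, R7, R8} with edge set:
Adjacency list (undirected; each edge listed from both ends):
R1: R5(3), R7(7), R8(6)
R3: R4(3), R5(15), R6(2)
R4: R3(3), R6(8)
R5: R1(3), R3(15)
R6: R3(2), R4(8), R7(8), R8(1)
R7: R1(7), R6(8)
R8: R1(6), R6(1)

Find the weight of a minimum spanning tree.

22

Kruskal's algorithm — process edges by increasing weight (ties by edge label):
R6 R8 (1): add. Components now {R4} {R3} {R6,R8} {R7} {R1} {R5}
R3 R6 (2): add. Components now {R4} {R3,R6,R8} {R7} {R1} {R5}
R1 R5 (3): add. Components now {R4} {R3,R6,R8} {R7} {R1,R5}
R3 R4 (3): add. Components now {R3,R4,R6,R8} {R7} {R1,R5}
R1 R8 (6): add. Components now {R1,R3,R4,R5,R6,R8} {R7}
R1 R7 (7): add. Components now {R1,R3,R4,R5,R6,R7,R8}
MST edges: R6 R8, R3 R6, R1 R5, R3 R4, R1 R8, R1 R7; total weight 1+2+3+3+6+7 = 22.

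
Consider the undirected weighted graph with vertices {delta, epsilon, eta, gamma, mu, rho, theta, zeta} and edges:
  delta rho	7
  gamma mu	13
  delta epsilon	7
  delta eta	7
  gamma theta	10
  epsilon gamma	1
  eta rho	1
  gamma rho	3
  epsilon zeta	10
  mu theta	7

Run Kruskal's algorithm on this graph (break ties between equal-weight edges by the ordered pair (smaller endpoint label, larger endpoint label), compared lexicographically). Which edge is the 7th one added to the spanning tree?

gamma-theta

Kruskal's algorithm — process edges by increasing weight (ties by edge label):
epsilon gamma (1): add — endpoints in different components.
eta rho (1): add — endpoints in different components.
gamma rho (3): add — endpoints in different components.
delta epsilon (7): add — endpoints in different components.
delta eta (7): skip — eta and delta already connected.
delta rho (7): skip — rho and delta already connected.
mu theta (7): add — endpoints in different components.
epsilon zeta (10): add — endpoints in different components.
gamma theta (10): add — endpoints in different components.
The 7th edge added is gamma theta.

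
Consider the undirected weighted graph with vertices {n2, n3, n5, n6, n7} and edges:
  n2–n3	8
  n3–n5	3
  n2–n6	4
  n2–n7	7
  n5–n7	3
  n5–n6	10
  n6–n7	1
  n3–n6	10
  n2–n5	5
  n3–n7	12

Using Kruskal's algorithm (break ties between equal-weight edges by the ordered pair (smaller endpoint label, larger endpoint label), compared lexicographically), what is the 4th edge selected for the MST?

n2-n6

Kruskal's algorithm — process edges by increasing weight (ties by edge label):
n6–n7 (1): add — endpoints in different components.
n3–n5 (3): add — endpoints in different components.
n5–n7 (3): add — endpoints in different components.
n2–n6 (4): add — endpoints in different components.
The 4th edge added is n2–n6.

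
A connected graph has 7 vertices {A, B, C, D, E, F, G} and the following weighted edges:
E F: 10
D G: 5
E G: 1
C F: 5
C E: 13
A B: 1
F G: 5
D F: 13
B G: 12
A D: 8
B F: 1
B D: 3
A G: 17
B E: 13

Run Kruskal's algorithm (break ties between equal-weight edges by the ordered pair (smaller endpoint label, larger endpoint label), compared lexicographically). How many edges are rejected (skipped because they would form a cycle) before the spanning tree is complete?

0

Sort edges by weight, then run Kruskal:
A B (1): add — endpoints in different components.
B F (1): add — endpoints in different components.
E G (1): add — endpoints in different components.
B D (3): add — endpoints in different components.
C F (5): add — endpoints in different components.
D G (5): add — endpoints in different components.
Edges rejected before the tree was complete: 0.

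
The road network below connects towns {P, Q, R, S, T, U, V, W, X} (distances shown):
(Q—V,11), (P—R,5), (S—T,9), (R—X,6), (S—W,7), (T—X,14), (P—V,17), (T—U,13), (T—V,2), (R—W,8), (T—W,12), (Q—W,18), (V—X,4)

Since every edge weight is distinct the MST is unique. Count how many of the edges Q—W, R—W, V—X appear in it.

Kruskal: consider edges lightest-first.
T—V (2): add — endpoints in different components.
V—X (4): add — endpoints in different components.
P—R (5): add — endpoints in different components.
R—X (6): add — endpoints in different components.
S—W (7): add — endpoints in different components.
R—W (8): add — endpoints in different components.
S—T (9): skip — S and T already connected.
Q—V (11): add — endpoints in different components.
T—W (12): skip — W and T already connected.
T—U (13): add — endpoints in different components.
MST edge set: {T—V, V—X, P—R, R—X, S—W, R—W, Q—V, T—U}.
Of the listed edges, {R—W, V—X} are in the MST → 2.

2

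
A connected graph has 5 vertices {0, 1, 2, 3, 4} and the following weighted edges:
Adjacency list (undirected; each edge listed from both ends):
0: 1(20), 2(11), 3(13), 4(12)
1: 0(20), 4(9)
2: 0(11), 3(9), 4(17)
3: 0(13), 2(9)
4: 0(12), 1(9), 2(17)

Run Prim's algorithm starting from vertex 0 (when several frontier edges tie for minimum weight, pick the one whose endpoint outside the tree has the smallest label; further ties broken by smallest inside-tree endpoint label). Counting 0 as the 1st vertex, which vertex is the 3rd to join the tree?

3

Prim, starting at 0.
Step 1: frontier [0—2 11, 0—4 12, 0—3 13, 0—1 20] → take 0—2 (11); add 2.
Step 2: frontier [0—4 12, 0—3 13, 0—1 20, 2—3 9, 2—4 17] → take 2—3 (9); add 3.
Step 3: frontier [0—4 12, 0—1 20, 2—4 17] → take 0—4 (12); add 4.
Step 4: frontier [0—1 20, 1—4 9] → take 1—4 (9); add 1.
Vertex order: 0, 2, 3, 4, 1. The 3rd vertex is 3.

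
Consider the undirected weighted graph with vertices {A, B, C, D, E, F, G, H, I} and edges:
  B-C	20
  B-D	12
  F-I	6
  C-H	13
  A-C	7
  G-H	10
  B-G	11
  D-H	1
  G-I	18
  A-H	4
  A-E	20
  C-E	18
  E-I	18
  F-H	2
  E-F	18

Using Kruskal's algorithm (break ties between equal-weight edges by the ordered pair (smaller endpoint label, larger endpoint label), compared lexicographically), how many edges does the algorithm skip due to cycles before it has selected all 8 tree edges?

Sort edges by weight, then run Kruskal:
D-H (1): add — endpoints in different components.
F-H (2): add — endpoints in different components.
A-H (4): add — endpoints in different components.
F-I (6): add — endpoints in different components.
A-C (7): add — endpoints in different components.
G-H (10): add — endpoints in different components.
B-G (11): add — endpoints in different components.
B-D (12): skip — B and D already connected.
C-H (13): skip — C and H already connected.
C-E (18): add — endpoints in different components.
Edges rejected before the tree was complete: 2.

2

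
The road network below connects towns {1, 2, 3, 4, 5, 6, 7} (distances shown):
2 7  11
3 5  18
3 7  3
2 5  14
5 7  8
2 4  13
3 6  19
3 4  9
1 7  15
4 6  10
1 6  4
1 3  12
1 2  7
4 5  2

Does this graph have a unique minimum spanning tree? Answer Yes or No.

Yes

Kruskal: consider edges lightest-first.
4 5 (2): add. Components now {1} {2} {3} {4,5} {6} {7}
3 7 (3): add. Components now {1} {2} {3,7} {4,5} {6}
1 6 (4): add. Components now {1,6} {2} {3,7} {4,5}
1 2 (7): add. Components now {1,2,6} {3,7} {4,5}
5 7 (8): add. Components now {1,2,6} {3,4,5,7}
3 4 (9): skip — 3 and 4 already connected.
4 6 (10): add. Components now {1,2,3,4,5,6,7}
Every non-tree edge has weight strictly greater than the heaviest edge on the tree path between its endpoints, so the MST is unique.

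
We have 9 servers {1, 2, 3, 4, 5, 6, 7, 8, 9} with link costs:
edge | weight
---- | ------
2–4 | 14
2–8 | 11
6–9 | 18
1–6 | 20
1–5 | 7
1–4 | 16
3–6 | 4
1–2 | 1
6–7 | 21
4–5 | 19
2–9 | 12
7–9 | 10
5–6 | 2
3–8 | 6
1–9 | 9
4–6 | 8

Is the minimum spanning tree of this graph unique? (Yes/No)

Kruskal's algorithm — process edges by increasing weight (ties by edge label):
1–2 (1): add — endpoints in different components.
5–6 (2): add — endpoints in different components.
3–6 (4): add — endpoints in different components.
3–8 (6): add — endpoints in different components.
1–5 (7): add — endpoints in different components.
4–6 (8): add — endpoints in different components.
1–9 (9): add — endpoints in different components.
7–9 (10): add — endpoints in different components.
Every non-tree edge has weight strictly greater than the heaviest edge on the tree path between its endpoints, so the MST is unique.

Yes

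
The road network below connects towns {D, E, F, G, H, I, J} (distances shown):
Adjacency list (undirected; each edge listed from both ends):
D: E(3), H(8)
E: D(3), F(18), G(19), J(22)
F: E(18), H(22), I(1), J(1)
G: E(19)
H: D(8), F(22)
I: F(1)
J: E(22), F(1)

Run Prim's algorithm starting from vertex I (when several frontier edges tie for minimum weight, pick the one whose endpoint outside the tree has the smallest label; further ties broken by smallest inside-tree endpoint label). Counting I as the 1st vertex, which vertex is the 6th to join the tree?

H

Grow the tree from I using Prim:
Step 1: frontier [F–I 1] → take F–I (1); add F.
Step 2: frontier [F–J 1, E–F 18, F–H 22] → take F–J (1); add J.
Step 3: frontier [E–F 18, F–H 22, E–J 22] → take E–F (18); add E.
Step 4: frontier [D–E 3, E–G 19, F–H 22] → take D–E (3); add D.
Step 5: frontier [D–H 8, E–G 19, F–H 22] → take D–H (8); add H.
Step 6: frontier [E–G 19] → take E–G (19); add G.
Vertex order: I, F, J, E, D, H, G. The 6th vertex is H.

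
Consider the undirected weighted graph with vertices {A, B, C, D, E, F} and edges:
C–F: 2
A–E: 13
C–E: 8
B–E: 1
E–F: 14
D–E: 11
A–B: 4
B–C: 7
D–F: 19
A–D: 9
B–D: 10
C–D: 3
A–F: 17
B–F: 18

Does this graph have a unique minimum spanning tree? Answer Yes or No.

Yes

Kruskal's algorithm — process edges by increasing weight (ties by edge label):
B–E (1): add — endpoints in different components.
C–F (2): add — endpoints in different components.
C–D (3): add — endpoints in different components.
A–B (4): add — endpoints in different components.
B–C (7): add — endpoints in different components.
Every non-tree edge has weight strictly greater than the heaviest edge on the tree path between its endpoints, so the MST is unique.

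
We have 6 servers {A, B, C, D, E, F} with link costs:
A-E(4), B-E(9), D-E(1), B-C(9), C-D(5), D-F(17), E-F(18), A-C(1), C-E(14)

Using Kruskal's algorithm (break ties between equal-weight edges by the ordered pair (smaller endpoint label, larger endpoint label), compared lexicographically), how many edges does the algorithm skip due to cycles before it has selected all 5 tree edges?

3

Kruskal: consider edges lightest-first.
A-C (1): add. Components now {A,C} {B} {D} {E} {F}
D-E (1): add. Components now {A,C} {B} {D,E} {F}
A-E (4): add. Components now {A,C,D,E} {B} {F}
C-D (5): skip — C and D already connected.
B-C (9): add. Components now {A,B,C,D,E} {F}
B-E (9): skip — B and E already connected.
C-E (14): skip — C and E already connected.
D-F (17): add. Components now {A,B,C,D,E,F}
Edges rejected before the tree was complete: 3.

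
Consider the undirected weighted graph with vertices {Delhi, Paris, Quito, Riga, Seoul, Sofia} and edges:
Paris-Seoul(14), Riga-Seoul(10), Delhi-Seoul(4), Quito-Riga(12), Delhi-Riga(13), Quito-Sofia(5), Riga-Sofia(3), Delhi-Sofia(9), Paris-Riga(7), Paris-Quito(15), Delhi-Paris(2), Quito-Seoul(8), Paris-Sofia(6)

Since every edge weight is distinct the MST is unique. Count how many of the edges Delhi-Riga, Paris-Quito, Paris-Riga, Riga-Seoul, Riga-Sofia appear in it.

Kruskal: consider edges lightest-first.
Delhi-Paris (2): add. Components now {Delhi,Paris} {Seoul} {Riga} {Quito} {Sofia}
Riga-Sofia (3): add. Components now {Delhi,Paris} {Seoul} {Riga,Sofia} {Quito}
Delhi-Seoul (4): add. Components now {Delhi,Paris,Seoul} {Riga,Sofia} {Quito}
Quito-Sofia (5): add. Components now {Delhi,Paris,Seoul} {Quito,Riga,Sofia}
Paris-Sofia (6): add. Components now {Delhi,Paris,Quito,Riga,Seoul,Sofia}
MST edge set: {Delhi-Paris, Riga-Sofia, Delhi-Seoul, Quito-Sofia, Paris-Sofia}.
Of the listed edges, {Riga-Sofia} are in the MST → 1.

1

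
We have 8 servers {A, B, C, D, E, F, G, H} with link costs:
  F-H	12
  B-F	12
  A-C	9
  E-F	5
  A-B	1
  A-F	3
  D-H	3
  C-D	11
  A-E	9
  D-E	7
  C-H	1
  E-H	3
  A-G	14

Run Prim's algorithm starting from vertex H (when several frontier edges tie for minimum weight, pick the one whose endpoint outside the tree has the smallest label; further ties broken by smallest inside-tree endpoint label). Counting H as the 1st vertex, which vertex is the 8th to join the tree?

G

Grow the tree from H using Prim:
Step 1: frontier [C-H 1, D-H 3, E-H 3, F-H 12] → take C-H (1); add C.
Step 2: frontier [A-C 9, C-D 11, D-H 3, E-H 3, F-H 12] → take D-H (3); add D.
Step 3: frontier [A-C 9, D-E 7, E-H 3, F-H 12] → take E-H (3); add E.
Step 4: frontier [A-C 9, E-F 5, A-E 9, F-H 12] → take E-F (5); add F.
Step 5: frontier [A-C 9, A-E 9, A-F 3, B-F 12] → take A-F (3); add A.
Step 6: frontier [A-B 1, A-G 14, B-F 12] → take A-B (1); add B.
Step 7: frontier [A-G 14] → take A-G (14); add G.
Vertex order: H, C, D, E, F, A, B, G. The 8th vertex is G.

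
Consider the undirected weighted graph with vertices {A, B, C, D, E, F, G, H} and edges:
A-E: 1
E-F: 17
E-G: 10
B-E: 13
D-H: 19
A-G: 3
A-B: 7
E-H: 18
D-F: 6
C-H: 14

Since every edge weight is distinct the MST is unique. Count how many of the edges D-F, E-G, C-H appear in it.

2

Kruskal: consider edges lightest-first.
A-E (1): add — endpoints in different components.
A-G (3): add — endpoints in different components.
D-F (6): add — endpoints in different components.
A-B (7): add — endpoints in different components.
E-G (10): skip — E and G already connected.
B-E (13): skip — B and E already connected.
C-H (14): add — endpoints in different components.
E-F (17): add — endpoints in different components.
E-H (18): add — endpoints in different components.
MST edge set: {A-E, A-G, D-F, A-B, C-H, E-F, E-H}.
Of the listed edges, {D-F, C-H} are in the MST → 2.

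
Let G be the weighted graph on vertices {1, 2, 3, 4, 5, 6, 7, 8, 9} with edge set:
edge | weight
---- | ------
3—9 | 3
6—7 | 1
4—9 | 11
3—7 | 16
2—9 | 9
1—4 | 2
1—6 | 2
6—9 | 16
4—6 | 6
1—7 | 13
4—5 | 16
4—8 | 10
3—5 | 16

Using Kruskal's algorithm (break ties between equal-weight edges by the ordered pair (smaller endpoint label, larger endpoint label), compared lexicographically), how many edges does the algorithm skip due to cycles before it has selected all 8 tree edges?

2

Kruskal: consider edges lightest-first.
6—7 (1): add — endpoints in different components.
1—4 (2): add — endpoints in different components.
1—6 (2): add — endpoints in different components.
3—9 (3): add — endpoints in different components.
4—6 (6): skip — 4 and 6 already connected.
2—9 (9): add — endpoints in different components.
4—8 (10): add — endpoints in different components.
4—9 (11): add — endpoints in different components.
1—7 (13): skip — 1 and 7 already connected.
3—5 (16): add — endpoints in different components.
Edges rejected before the tree was complete: 2.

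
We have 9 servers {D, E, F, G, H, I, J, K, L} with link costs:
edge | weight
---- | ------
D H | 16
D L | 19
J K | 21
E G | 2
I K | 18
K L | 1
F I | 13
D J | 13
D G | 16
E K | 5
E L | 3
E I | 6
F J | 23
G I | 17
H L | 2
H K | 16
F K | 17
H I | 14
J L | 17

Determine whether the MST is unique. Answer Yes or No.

No

Kruskal's algorithm — process edges by increasing weight (ties by edge label):
K L (1): add — endpoints in different components.
E G (2): add — endpoints in different components.
H L (2): add — endpoints in different components.
E L (3): add — endpoints in different components.
E K (5): skip — E and K already connected.
E I (6): add — endpoints in different components.
D J (13): add — endpoints in different components.
F I (13): add — endpoints in different components.
H I (14): skip — H and I already connected.
D G (16): add — endpoints in different components.
Non-tree edge D H has weight 16, equal to the heaviest edge on its tree cycle — swapping gives another MST of the same weight. Not unique.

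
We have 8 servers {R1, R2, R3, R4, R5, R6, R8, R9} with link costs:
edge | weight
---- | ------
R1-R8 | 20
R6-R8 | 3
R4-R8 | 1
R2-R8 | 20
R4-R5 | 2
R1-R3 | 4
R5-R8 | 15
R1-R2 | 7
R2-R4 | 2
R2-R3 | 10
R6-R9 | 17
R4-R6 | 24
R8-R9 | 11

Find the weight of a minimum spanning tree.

30

Sort edges by weight, then run Kruskal:
R4-R8 (1): add — endpoints in different components.
R2-R4 (2): add — endpoints in different components.
R4-R5 (2): add — endpoints in different components.
R6-R8 (3): add — endpoints in different components.
R1-R3 (4): add — endpoints in different components.
R1-R2 (7): add — endpoints in different components.
R2-R3 (10): skip — R3 and R2 already connected.
R8-R9 (11): add — endpoints in different components.
MST edges: R4-R8, R2-R4, R4-R5, R6-R8, R1-R3, R1-R2, R8-R9; total weight 1+2+2+3+4+7+11 = 30.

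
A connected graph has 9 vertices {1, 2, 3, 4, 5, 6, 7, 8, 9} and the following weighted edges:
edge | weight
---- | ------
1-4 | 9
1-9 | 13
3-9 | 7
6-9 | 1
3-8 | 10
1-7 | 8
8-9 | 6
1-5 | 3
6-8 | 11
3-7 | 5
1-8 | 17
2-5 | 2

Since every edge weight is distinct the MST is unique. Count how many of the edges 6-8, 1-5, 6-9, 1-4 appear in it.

Sort edges by weight, then run Kruskal:
6-9 (1): add — endpoints in different components.
2-5 (2): add — endpoints in different components.
1-5 (3): add — endpoints in different components.
3-7 (5): add — endpoints in different components.
8-9 (6): add — endpoints in different components.
3-9 (7): add — endpoints in different components.
1-7 (8): add — endpoints in different components.
1-4 (9): add — endpoints in different components.
MST edge set: {6-9, 2-5, 1-5, 3-7, 8-9, 3-9, 1-7, 1-4}.
Of the listed edges, {1-5, 6-9, 1-4} are in the MST → 3.

3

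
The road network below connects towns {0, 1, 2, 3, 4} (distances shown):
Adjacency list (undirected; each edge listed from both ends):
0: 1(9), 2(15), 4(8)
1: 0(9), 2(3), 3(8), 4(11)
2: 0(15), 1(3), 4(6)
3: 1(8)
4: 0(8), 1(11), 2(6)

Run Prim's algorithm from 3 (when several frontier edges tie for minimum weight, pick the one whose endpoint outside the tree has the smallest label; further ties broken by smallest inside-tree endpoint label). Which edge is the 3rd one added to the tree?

Prim, starting at 3.
Step 1: cheapest edge leaving the tree is 1—3 (8); add 1.
Step 2: cheapest edge leaving the tree is 1—2 (3); add 2.
Step 3: cheapest edge leaving the tree is 2—4 (6); add 4.
Step 4: cheapest edge leaving the tree is 0—4 (8); add 0.
The 3rd edge added is 2—4.

2-4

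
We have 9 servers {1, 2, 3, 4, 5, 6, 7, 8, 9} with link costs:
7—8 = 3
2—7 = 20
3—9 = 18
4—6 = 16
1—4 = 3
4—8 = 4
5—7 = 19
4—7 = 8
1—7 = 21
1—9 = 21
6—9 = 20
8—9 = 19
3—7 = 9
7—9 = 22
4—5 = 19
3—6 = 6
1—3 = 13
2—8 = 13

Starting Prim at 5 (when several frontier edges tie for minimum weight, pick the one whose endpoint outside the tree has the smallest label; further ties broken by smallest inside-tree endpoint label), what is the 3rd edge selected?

Prim, starting at 5.
Step 1: cheapest edge leaving the tree is 4—5 (19); add 4.
Step 2: cheapest edge leaving the tree is 1—4 (3); add 1.
Step 3: cheapest edge leaving the tree is 4—8 (4); add 8.
Step 4: cheapest edge leaving the tree is 7—8 (3); add 7.
Step 5: cheapest edge leaving the tree is 3—7 (9); add 3.
Step 6: cheapest edge leaving the tree is 3—6 (6); add 6.
Step 7: cheapest edge leaving the tree is 2—8 (13); add 2.
Step 8: cheapest edge leaving the tree is 3—9 (18); add 9.
The 3rd edge added is 4—8.

4-8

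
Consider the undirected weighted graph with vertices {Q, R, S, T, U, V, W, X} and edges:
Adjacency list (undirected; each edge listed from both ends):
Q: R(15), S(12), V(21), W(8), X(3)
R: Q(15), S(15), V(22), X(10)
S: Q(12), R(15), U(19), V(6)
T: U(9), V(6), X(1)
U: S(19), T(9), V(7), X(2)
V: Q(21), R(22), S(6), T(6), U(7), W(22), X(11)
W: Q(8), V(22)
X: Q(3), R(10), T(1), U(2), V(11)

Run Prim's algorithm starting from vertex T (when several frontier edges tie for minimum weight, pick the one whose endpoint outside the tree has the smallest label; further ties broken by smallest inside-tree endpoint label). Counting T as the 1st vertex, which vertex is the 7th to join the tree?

Prim's algorithm from T:
Step 1: cheapest edge leaving the tree is T X (1); add X.
Step 2: cheapest edge leaving the tree is U X (2); add U.
Step 3: cheapest edge leaving the tree is Q X (3); add Q.
Step 4: cheapest edge leaving the tree is T V (6); add V.
Step 5: cheapest edge leaving the tree is S V (6); add S.
Step 6: cheapest edge leaving the tree is Q W (8); add W.
Step 7: cheapest edge leaving the tree is R X (10); add R.
Vertex order: T, X, U, Q, V, S, W, R. The 7th vertex is W.

W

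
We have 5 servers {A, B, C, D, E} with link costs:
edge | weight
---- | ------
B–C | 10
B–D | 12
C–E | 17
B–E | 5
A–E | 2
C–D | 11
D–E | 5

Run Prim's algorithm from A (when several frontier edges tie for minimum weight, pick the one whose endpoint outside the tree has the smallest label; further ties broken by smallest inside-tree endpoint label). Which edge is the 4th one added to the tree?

B-C

Prim, starting at A.
Step 1: frontier [A–E 2] → take A–E (2); add E.
Step 2: frontier [B–E 5, D–E 5, C–E 17] → take B–E (5); add B.
Step 3: frontier [B–C 10, B–D 12, D–E 5, C–E 17] → take D–E (5); add D.
Step 4: frontier [B–C 10, C–D 11, C–E 17] → take B–C (10); add C.
The 4th edge added is B–C.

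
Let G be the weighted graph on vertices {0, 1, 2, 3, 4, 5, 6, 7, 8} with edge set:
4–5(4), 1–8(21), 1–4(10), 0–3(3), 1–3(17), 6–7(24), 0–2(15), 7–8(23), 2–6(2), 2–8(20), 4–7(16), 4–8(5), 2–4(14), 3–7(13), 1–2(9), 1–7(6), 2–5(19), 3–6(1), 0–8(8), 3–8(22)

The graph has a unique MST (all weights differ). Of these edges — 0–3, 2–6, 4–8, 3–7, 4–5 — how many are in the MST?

4

Kruskal's algorithm — process edges by increasing weight (ties by edge label):
3–6 (1): add — endpoints in different components.
2–6 (2): add — endpoints in different components.
0–3 (3): add — endpoints in different components.
4–5 (4): add — endpoints in different components.
4–8 (5): add — endpoints in different components.
1–7 (6): add — endpoints in different components.
0–8 (8): add — endpoints in different components.
1–2 (9): add — endpoints in different components.
MST edge set: {3–6, 2–6, 0–3, 4–5, 4–8, 1–7, 0–8, 1–2}.
Of the listed edges, {0–3, 2–6, 4–8, 4–5} are in the MST → 4.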